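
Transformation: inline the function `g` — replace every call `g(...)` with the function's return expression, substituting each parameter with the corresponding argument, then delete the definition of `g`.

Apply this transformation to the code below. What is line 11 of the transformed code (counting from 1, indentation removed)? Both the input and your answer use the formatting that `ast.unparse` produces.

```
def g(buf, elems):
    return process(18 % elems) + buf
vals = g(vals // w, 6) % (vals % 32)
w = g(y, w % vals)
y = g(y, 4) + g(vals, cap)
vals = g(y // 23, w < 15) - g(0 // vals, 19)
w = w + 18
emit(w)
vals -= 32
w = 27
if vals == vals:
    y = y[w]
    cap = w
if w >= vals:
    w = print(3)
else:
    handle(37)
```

Transformed code:
vals = (process(18 % 6) + vals // w) % (vals % 32)
w = process(18 % (w % vals)) + y
y = process(18 % 4) + y + (process(18 % cap) + vals)
vals = process(18 % (w < 15)) + y // 23 - (process(18 % 19) + 0 // vals)
w = w + 18
emit(w)
vals -= 32
w = 27
if vals == vals:
    y = y[w]
    cap = w
if w >= vals:
    w = print(3)
else:
    handle(37)

cap = w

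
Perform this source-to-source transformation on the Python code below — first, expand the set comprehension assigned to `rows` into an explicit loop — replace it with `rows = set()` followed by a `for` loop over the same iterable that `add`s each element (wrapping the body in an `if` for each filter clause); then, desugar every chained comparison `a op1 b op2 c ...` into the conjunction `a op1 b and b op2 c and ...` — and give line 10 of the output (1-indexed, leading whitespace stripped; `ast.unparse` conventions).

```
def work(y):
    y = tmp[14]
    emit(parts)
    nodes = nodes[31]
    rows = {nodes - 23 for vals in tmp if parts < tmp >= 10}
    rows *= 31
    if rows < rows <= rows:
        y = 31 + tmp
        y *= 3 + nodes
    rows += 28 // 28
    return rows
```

Transformed code:
def work(y):
    y = tmp[14]
    emit(parts)
    nodes = nodes[31]
    rows = set()
    for vals in tmp:
        if parts < tmp and tmp >= 10:
            rows.add(nodes - 23)
    rows *= 31
    if rows < rows and rows <= rows:
        y = 31 + tmp
        y *= 3 + nodes
    rows += 28 // 28
    return rows

if rows < rows and rows <= rows:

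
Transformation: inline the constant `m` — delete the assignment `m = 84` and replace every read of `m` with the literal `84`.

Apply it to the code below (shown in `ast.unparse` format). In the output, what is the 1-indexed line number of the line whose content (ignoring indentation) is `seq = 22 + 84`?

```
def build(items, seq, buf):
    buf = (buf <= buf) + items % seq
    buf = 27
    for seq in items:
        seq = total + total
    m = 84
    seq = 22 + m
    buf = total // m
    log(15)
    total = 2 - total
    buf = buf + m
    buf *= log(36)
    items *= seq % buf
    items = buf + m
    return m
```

6

Transformed code:
def build(items, seq, buf):
    buf = (buf <= buf) + items % seq
    buf = 27
    for seq in items:
        seq = total + total
    seq = 22 + 84
    buf = total // 84
    log(15)
    total = 2 - total
    buf = buf + 84
    buf *= log(36)
    items *= seq % buf
    items = buf + 84
    return 84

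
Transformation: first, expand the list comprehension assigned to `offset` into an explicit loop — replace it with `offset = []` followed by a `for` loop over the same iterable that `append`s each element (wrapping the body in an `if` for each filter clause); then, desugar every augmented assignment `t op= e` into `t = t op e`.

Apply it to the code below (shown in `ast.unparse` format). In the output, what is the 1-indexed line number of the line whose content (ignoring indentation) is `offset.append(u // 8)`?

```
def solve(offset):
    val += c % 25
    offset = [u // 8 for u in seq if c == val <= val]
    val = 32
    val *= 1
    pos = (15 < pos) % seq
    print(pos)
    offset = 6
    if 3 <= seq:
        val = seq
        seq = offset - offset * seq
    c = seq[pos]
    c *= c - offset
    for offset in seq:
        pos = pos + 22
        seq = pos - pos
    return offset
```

6

Transformed code:
def solve(offset):
    val = val + c % 25
    offset = []
    for u in seq:
        if c == val <= val:
            offset.append(u // 8)
    val = 32
    val = val * 1
    pos = (15 < pos) % seq
    print(pos)
    offset = 6
    if 3 <= seq:
        val = seq
        seq = offset - offset * seq
    c = seq[pos]
    c = c * (c - offset)
    for offset in seq:
        pos = pos + 22
        seq = pos - pos
    return offset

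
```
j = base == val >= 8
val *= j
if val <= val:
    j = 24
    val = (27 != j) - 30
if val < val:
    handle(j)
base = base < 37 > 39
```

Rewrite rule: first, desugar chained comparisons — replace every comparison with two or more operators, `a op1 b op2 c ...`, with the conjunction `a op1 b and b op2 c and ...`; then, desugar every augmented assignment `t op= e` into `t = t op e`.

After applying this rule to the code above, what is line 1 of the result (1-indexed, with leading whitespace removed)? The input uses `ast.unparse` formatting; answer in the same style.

j = base == val and val >= 8

Transformed code:
j = base == val and val >= 8
val = val * j
if val <= val:
    j = 24
    val = (27 != j) - 30
if val < val:
    handle(j)
base = base < 37 and 37 > 39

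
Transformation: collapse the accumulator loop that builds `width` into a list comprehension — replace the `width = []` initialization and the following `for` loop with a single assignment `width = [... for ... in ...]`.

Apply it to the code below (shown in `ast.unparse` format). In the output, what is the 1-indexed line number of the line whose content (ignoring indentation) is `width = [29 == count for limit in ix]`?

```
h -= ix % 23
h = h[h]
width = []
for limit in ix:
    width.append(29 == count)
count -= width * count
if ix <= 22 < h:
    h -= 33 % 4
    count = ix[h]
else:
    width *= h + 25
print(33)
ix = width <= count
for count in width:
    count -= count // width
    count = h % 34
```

3

Transformed code:
h -= ix % 23
h = h[h]
width = [29 == count for limit in ix]
count -= width * count
if ix <= 22 < h:
    h -= 33 % 4
    count = ix[h]
else:
    width *= h + 25
print(33)
ix = width <= count
for count in width:
    count -= count // width
    count = h % 34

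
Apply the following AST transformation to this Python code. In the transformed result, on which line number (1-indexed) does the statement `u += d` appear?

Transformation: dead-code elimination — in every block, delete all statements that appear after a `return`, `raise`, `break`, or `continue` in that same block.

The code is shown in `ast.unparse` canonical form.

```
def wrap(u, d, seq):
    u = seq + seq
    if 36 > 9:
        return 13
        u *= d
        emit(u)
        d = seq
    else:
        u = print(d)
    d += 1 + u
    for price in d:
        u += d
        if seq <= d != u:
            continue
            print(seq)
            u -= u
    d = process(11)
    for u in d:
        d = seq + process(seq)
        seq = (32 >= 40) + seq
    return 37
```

9

Transformed code:
def wrap(u, d, seq):
    u = seq + seq
    if 36 > 9:
        return 13
    else:
        u = print(d)
    d += 1 + u
    for price in d:
        u += d
        if seq <= d != u:
            continue
    d = process(11)
    for u in d:
        d = seq + process(seq)
        seq = (32 >= 40) + seq
    return 37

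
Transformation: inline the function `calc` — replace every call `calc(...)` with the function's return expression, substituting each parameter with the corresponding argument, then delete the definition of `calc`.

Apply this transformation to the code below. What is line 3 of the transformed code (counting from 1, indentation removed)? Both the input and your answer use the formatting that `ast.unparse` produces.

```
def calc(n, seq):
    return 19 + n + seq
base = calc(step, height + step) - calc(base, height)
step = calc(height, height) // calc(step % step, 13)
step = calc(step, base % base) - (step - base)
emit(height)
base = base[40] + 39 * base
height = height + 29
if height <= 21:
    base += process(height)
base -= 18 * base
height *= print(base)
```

step = 19 + step + base % base - (step - base)

Transformed code:
base = 19 + step + (height + step) - (19 + base + height)
step = (19 + height + height) // (19 + step % step + 13)
step = 19 + step + base % base - (step - base)
emit(height)
base = base[40] + 39 * base
height = height + 29
if height <= 21:
    base += process(height)
base -= 18 * base
height *= print(base)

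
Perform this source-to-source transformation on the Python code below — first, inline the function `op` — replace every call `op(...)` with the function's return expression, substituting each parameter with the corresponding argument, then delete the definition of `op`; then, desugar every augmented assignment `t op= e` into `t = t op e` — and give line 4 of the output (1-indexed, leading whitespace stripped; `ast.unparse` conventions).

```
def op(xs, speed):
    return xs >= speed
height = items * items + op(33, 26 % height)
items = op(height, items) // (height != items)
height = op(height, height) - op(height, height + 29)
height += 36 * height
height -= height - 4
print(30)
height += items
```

Transformed code:
height = items * items + (33 >= 26 % height)
items = (height >= items) // (height != items)
height = (height >= height) - (height >= height + 29)
height = height + 36 * height
height = height - (height - 4)
print(30)
height = height + items

height = height + 36 * height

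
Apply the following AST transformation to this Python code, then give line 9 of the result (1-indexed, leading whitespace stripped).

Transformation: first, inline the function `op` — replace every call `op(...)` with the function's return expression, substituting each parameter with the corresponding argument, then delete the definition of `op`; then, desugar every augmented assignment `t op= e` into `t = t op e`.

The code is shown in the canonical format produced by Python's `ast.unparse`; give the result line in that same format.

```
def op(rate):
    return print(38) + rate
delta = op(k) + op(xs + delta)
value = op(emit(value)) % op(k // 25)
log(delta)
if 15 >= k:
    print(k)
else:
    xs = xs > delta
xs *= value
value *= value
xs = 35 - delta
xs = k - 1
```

value = value * value

Transformed code:
delta = print(38) + k + (print(38) + (xs + delta))
value = (print(38) + emit(value)) % (print(38) + k // 25)
log(delta)
if 15 >= k:
    print(k)
else:
    xs = xs > delta
xs = xs * value
value = value * value
xs = 35 - delta
xs = k - 1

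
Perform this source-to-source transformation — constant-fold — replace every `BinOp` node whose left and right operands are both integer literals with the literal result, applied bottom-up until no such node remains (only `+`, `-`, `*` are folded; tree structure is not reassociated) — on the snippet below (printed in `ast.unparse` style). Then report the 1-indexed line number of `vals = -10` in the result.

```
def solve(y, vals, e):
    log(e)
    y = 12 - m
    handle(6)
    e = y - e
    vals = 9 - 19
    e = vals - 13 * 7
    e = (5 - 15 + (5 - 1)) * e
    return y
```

6

Transformed code:
def solve(y, vals, e):
    log(e)
    y = 12 - m
    handle(6)
    e = y - e
    vals = -10
    e = vals - 91
    e = -6 * e
    return y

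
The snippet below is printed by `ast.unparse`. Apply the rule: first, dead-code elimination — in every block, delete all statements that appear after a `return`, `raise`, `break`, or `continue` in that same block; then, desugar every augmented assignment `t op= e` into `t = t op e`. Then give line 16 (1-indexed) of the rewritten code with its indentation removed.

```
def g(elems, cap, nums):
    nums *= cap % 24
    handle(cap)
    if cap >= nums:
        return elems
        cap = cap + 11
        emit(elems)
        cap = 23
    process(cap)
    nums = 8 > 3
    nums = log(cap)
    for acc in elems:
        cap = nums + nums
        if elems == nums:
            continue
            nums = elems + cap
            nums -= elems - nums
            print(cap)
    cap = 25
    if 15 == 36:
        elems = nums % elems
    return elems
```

Transformed code:
def g(elems, cap, nums):
    nums = nums * (cap % 24)
    handle(cap)
    if cap >= nums:
        return elems
    process(cap)
    nums = 8 > 3
    nums = log(cap)
    for acc in elems:
        cap = nums + nums
        if elems == nums:
            continue
    cap = 25
    if 15 == 36:
        elems = nums % elems
    return elems

return elems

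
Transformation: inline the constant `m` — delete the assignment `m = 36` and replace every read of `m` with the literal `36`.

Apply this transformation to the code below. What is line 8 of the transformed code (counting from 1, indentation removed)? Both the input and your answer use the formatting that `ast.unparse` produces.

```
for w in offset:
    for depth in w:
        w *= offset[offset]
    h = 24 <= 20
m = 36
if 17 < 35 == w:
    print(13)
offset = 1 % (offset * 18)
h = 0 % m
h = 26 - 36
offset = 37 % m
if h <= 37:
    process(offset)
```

h = 0 % 36

Transformed code:
for w in offset:
    for depth in w:
        w *= offset[offset]
    h = 24 <= 20
if 17 < 35 == w:
    print(13)
offset = 1 % (offset * 18)
h = 0 % 36
h = 26 - 36
offset = 37 % 36
if h <= 37:
    process(offset)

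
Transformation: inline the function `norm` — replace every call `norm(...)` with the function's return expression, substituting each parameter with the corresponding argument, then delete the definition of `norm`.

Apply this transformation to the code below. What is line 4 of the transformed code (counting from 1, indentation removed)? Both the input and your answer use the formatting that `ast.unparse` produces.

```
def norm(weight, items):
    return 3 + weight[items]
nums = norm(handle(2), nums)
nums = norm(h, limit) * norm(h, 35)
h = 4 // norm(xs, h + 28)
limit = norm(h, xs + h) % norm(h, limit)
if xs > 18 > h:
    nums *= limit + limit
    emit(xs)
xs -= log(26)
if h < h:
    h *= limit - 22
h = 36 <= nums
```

Transformed code:
nums = 3 + handle(2)[nums]
nums = (3 + h[limit]) * (3 + h[35])
h = 4 // (3 + xs[h + 28])
limit = (3 + h[xs + h]) % (3 + h[limit])
if xs > 18 > h:
    nums *= limit + limit
    emit(xs)
xs -= log(26)
if h < h:
    h *= limit - 22
h = 36 <= nums

limit = (3 + h[xs + h]) % (3 + h[limit])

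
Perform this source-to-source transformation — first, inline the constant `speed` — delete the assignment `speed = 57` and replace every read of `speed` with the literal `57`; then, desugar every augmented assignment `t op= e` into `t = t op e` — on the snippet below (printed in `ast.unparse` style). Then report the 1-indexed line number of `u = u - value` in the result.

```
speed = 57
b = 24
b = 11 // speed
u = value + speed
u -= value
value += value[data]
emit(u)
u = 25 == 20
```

4

Transformed code:
b = 24
b = 11 // 57
u = value + 57
u = u - value
value = value + value[data]
emit(u)
u = 25 == 20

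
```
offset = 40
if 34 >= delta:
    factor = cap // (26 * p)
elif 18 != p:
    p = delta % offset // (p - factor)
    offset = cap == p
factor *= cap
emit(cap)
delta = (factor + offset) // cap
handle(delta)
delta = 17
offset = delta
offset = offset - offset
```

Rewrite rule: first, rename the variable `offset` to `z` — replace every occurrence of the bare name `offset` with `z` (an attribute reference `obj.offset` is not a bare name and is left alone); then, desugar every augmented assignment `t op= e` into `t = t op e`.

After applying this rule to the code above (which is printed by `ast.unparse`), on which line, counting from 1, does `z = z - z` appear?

13

Transformed code:
z = 40
if 34 >= delta:
    factor = cap // (26 * p)
elif 18 != p:
    p = delta % z // (p - factor)
    z = cap == p
factor = factor * cap
emit(cap)
delta = (factor + z) // cap
handle(delta)
delta = 17
z = delta
z = z - z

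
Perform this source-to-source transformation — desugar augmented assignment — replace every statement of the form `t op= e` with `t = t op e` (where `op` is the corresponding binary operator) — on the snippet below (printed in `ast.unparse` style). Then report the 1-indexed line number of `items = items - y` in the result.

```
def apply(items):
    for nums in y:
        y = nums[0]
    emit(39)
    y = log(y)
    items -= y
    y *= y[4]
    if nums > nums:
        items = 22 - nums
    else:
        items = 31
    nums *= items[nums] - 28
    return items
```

Transformed code:
def apply(items):
    for nums in y:
        y = nums[0]
    emit(39)
    y = log(y)
    items = items - y
    y = y * y[4]
    if nums > nums:
        items = 22 - nums
    else:
        items = 31
    nums = nums * (items[nums] - 28)
    return items

6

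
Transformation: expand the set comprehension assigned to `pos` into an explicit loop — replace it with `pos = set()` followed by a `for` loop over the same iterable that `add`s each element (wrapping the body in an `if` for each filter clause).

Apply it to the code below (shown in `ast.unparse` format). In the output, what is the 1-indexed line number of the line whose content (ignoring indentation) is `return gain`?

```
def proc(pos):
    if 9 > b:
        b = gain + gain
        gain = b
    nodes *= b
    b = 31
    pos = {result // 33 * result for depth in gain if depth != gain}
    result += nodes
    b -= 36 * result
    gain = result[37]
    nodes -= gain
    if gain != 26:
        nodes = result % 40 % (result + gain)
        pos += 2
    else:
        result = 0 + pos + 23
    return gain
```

20

Transformed code:
def proc(pos):
    if 9 > b:
        b = gain + gain
        gain = b
    nodes *= b
    b = 31
    pos = set()
    for depth in gain:
        if depth != gain:
            pos.add(result // 33 * result)
    result += nodes
    b -= 36 * result
    gain = result[37]
    nodes -= gain
    if gain != 26:
        nodes = result % 40 % (result + gain)
        pos += 2
    else:
        result = 0 + pos + 23
    return gain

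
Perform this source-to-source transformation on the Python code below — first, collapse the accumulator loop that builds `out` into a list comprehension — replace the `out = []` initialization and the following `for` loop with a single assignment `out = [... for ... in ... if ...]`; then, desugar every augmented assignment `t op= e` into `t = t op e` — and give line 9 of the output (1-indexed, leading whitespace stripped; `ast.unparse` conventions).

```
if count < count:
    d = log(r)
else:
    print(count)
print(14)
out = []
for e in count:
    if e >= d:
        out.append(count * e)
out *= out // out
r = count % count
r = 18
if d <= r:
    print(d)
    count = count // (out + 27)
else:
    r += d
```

Transformed code:
if count < count:
    d = log(r)
else:
    print(count)
print(14)
out = [count * e for e in count if e >= d]
out = out * (out // out)
r = count % count
r = 18
if d <= r:
    print(d)
    count = count // (out + 27)
else:
    r = r + d

r = 18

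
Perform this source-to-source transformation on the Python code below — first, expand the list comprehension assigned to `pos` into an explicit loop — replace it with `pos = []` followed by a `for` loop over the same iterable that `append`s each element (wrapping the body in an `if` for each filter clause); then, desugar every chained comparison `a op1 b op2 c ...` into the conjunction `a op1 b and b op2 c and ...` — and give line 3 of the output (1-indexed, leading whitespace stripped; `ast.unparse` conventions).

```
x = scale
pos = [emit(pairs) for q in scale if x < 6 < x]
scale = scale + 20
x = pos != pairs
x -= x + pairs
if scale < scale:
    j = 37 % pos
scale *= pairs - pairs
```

for q in scale:

Transformed code:
x = scale
pos = []
for q in scale:
    if x < 6 and 6 < x:
        pos.append(emit(pairs))
scale = scale + 20
x = pos != pairs
x -= x + pairs
if scale < scale:
    j = 37 % pos
scale *= pairs - pairs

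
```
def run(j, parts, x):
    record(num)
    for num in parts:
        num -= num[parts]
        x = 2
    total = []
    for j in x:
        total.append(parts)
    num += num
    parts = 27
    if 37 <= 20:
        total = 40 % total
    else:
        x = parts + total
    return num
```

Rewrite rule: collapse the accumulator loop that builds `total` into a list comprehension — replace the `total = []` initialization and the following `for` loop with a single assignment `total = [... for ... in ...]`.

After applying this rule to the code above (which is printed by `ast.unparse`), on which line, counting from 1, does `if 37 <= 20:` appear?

9

Transformed code:
def run(j, parts, x):
    record(num)
    for num in parts:
        num -= num[parts]
        x = 2
    total = [parts for j in x]
    num += num
    parts = 27
    if 37 <= 20:
        total = 40 % total
    else:
        x = parts + total
    return num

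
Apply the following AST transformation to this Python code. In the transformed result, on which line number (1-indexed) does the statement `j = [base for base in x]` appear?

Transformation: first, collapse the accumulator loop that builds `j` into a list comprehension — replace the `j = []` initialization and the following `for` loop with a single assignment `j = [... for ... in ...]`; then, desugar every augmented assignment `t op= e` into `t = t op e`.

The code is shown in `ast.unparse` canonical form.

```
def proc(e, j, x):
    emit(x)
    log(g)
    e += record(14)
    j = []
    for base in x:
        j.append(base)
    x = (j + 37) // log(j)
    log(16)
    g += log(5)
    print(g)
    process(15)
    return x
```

5

Transformed code:
def proc(e, j, x):
    emit(x)
    log(g)
    e = e + record(14)
    j = [base for base in x]
    x = (j + 37) // log(j)
    log(16)
    g = g + log(5)
    print(g)
    process(15)
    return x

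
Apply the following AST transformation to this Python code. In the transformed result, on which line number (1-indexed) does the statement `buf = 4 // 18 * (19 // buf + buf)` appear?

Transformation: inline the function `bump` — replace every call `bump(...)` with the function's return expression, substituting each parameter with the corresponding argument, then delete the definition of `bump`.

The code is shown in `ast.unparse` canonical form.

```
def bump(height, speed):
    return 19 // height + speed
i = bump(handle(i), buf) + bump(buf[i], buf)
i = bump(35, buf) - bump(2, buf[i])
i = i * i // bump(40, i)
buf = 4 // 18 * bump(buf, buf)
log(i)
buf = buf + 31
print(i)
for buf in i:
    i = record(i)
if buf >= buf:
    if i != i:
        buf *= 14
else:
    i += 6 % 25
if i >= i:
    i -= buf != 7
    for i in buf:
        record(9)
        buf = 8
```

4

Transformed code:
i = 19 // handle(i) + buf + (19 // buf[i] + buf)
i = 19 // 35 + buf - (19 // 2 + buf[i])
i = i * i // (19 // 40 + i)
buf = 4 // 18 * (19 // buf + buf)
log(i)
buf = buf + 31
print(i)
for buf in i:
    i = record(i)
if buf >= buf:
    if i != i:
        buf *= 14
else:
    i += 6 % 25
if i >= i:
    i -= buf != 7
    for i in buf:
        record(9)
        buf = 8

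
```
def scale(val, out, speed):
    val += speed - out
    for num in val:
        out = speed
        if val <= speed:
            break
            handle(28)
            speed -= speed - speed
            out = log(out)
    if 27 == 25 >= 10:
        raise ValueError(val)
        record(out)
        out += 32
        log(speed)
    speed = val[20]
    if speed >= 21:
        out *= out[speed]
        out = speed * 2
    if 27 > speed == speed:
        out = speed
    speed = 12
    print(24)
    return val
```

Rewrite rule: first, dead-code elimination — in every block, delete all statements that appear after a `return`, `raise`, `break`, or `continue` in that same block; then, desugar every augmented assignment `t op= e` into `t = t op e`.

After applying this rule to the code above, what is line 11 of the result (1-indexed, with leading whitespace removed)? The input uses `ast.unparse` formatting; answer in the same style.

out = out * out[speed]

Transformed code:
def scale(val, out, speed):
    val = val + (speed - out)
    for num in val:
        out = speed
        if val <= speed:
            break
    if 27 == 25 >= 10:
        raise ValueError(val)
    speed = val[20]
    if speed >= 21:
        out = out * out[speed]
        out = speed * 2
    if 27 > speed == speed:
        out = speed
    speed = 12
    print(24)
    return val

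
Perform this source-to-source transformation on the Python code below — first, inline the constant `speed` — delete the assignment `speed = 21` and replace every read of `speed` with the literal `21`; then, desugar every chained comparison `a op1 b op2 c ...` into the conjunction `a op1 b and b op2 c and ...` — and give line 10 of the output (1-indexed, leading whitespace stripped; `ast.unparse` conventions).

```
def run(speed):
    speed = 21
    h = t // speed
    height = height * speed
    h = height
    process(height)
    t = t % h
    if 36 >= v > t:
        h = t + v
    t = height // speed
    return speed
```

return 21

Transformed code:
def run(speed):
    h = t // 21
    height = height * 21
    h = height
    process(height)
    t = t % h
    if 36 >= v and v > t:
        h = t + v
    t = height // 21
    return 21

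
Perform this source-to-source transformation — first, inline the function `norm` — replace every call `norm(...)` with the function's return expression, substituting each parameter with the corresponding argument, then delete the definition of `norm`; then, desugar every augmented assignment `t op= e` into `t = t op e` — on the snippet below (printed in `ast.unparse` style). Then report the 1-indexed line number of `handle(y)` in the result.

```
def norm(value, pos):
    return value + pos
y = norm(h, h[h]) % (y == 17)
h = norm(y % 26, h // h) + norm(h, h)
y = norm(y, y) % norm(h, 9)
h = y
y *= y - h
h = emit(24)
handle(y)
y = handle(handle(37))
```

Transformed code:
y = (h + h[h]) % (y == 17)
h = y % 26 + h // h + (h + h)
y = (y + y) % (h + 9)
h = y
y = y * (y - h)
h = emit(24)
handle(y)
y = handle(handle(37))

7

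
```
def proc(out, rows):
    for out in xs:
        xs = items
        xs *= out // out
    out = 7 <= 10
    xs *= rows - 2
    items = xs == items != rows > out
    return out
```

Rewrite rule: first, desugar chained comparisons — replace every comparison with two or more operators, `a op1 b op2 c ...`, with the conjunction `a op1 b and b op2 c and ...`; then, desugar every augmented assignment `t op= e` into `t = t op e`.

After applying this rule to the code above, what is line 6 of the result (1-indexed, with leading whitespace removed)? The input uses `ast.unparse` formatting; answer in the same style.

Transformed code:
def proc(out, rows):
    for out in xs:
        xs = items
        xs = xs * (out // out)
    out = 7 <= 10
    xs = xs * (rows - 2)
    items = xs == items and items != rows and (rows > out)
    return out

xs = xs * (rows - 2)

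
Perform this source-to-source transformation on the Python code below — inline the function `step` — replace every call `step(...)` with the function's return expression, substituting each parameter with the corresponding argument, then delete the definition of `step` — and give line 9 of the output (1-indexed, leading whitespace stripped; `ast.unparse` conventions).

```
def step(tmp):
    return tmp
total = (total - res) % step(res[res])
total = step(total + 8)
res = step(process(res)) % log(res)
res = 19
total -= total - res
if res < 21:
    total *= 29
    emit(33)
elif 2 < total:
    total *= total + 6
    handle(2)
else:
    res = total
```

elif 2 < total:

Transformed code:
total = (total - res) % res[res]
total = total + 8
res = process(res) % log(res)
res = 19
total -= total - res
if res < 21:
    total *= 29
    emit(33)
elif 2 < total:
    total *= total + 6
    handle(2)
else:
    res = total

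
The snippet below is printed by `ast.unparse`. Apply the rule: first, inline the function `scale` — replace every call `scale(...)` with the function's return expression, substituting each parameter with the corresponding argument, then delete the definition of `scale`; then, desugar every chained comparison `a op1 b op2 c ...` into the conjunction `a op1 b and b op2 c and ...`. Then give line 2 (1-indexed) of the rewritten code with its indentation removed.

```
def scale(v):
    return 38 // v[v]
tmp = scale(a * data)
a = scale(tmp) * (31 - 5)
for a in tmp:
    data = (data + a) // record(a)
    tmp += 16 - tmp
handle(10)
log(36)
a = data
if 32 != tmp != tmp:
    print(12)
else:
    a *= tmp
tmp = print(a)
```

Transformed code:
tmp = 38 // (a * data)[a * data]
a = 38 // tmp[tmp] * (31 - 5)
for a in tmp:
    data = (data + a) // record(a)
    tmp += 16 - tmp
handle(10)
log(36)
a = data
if 32 != tmp and tmp != tmp:
    print(12)
else:
    a *= tmp
tmp = print(a)

a = 38 // tmp[tmp] * (31 - 5)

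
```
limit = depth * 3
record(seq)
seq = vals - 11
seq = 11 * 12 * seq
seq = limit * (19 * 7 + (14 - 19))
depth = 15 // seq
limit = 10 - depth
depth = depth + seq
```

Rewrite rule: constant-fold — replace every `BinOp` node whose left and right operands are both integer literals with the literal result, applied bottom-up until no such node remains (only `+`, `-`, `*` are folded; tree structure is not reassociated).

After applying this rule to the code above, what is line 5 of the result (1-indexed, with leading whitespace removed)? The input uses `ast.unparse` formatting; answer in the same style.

Transformed code:
limit = depth * 3
record(seq)
seq = vals - 11
seq = 132 * seq
seq = limit * 128
depth = 15 // seq
limit = 10 - depth
depth = depth + seq

seq = limit * 128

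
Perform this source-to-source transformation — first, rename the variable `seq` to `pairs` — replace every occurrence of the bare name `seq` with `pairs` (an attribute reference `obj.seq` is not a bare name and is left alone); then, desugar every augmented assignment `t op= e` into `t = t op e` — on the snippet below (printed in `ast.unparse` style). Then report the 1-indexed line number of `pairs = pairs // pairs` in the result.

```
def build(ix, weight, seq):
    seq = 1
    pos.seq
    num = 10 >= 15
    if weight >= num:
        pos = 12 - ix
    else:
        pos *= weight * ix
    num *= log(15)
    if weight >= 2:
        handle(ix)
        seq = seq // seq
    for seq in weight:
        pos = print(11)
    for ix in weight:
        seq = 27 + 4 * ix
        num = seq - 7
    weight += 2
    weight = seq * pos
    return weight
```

12

Transformed code:
def build(ix, weight, pairs):
    pairs = 1
    pos.seq
    num = 10 >= 15
    if weight >= num:
        pos = 12 - ix
    else:
        pos = pos * (weight * ix)
    num = num * log(15)
    if weight >= 2:
        handle(ix)
        pairs = pairs // pairs
    for pairs in weight:
        pos = print(11)
    for ix in weight:
        pairs = 27 + 4 * ix
        num = pairs - 7
    weight = weight + 2
    weight = pairs * pos
    return weight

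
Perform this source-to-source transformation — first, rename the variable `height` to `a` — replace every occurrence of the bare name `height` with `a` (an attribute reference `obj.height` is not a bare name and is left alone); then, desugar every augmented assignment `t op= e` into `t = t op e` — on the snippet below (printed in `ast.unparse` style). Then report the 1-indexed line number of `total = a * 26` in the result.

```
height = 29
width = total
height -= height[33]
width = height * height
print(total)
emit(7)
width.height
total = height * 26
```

8

Transformed code:
a = 29
width = total
a = a - a[33]
width = a * a
print(total)
emit(7)
width.height
total = a * 26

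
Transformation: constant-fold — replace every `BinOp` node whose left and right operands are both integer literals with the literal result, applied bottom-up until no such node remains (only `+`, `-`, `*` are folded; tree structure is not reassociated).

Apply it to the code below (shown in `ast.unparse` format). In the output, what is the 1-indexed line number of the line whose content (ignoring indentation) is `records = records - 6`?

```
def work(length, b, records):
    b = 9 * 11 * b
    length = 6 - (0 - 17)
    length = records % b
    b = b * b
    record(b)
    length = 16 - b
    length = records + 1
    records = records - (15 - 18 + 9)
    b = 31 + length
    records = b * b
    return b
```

Transformed code:
def work(length, b, records):
    b = 99 * b
    length = 23
    length = records % b
    b = b * b
    record(b)
    length = 16 - b
    length = records + 1
    records = records - 6
    b = 31 + length
    records = b * b
    return b

9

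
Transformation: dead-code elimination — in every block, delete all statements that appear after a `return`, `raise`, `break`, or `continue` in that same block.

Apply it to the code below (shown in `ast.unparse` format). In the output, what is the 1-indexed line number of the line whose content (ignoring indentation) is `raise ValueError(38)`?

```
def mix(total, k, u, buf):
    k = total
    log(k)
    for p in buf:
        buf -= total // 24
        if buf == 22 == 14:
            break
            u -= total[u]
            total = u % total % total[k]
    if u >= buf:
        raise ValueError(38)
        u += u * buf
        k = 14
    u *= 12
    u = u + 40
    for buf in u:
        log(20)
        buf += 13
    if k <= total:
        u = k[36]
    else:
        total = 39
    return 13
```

9

Transformed code:
def mix(total, k, u, buf):
    k = total
    log(k)
    for p in buf:
        buf -= total // 24
        if buf == 22 == 14:
            break
    if u >= buf:
        raise ValueError(38)
    u *= 12
    u = u + 40
    for buf in u:
        log(20)
        buf += 13
    if k <= total:
        u = k[36]
    else:
        total = 39
    return 13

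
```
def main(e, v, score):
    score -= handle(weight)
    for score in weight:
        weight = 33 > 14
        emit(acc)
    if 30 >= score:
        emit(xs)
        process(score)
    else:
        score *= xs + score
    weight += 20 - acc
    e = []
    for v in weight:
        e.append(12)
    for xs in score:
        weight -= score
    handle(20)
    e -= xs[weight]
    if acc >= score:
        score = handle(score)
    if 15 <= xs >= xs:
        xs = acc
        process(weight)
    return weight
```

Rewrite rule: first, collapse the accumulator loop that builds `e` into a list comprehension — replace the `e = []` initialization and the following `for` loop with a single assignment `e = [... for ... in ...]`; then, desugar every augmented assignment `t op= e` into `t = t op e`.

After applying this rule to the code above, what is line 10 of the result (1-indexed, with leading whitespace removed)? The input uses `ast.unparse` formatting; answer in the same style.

score = score * (xs + score)

Transformed code:
def main(e, v, score):
    score = score - handle(weight)
    for score in weight:
        weight = 33 > 14
        emit(acc)
    if 30 >= score:
        emit(xs)
        process(score)
    else:
        score = score * (xs + score)
    weight = weight + (20 - acc)
    e = [12 for v in weight]
    for xs in score:
        weight = weight - score
    handle(20)
    e = e - xs[weight]
    if acc >= score:
        score = handle(score)
    if 15 <= xs >= xs:
        xs = acc
        process(weight)
    return weight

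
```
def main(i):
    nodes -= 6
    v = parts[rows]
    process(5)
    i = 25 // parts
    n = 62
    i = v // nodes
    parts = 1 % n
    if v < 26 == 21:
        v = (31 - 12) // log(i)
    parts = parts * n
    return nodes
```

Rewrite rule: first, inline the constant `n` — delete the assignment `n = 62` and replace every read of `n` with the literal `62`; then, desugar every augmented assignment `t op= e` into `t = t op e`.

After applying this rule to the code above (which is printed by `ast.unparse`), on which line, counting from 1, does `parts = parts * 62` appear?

Transformed code:
def main(i):
    nodes = nodes - 6
    v = parts[rows]
    process(5)
    i = 25 // parts
    i = v // nodes
    parts = 1 % 62
    if v < 26 == 21:
        v = (31 - 12) // log(i)
    parts = parts * 62
    return nodes

10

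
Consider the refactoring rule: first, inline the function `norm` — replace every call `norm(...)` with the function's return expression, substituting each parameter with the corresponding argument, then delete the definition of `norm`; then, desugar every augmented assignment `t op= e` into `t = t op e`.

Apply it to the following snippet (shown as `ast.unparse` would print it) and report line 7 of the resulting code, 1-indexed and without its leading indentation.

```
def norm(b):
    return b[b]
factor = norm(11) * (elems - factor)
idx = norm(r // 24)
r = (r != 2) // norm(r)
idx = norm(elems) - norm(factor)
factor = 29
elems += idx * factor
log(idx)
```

Transformed code:
factor = 11[11] * (elems - factor)
idx = (r // 24)[r // 24]
r = (r != 2) // r[r]
idx = elems[elems] - factor[factor]
factor = 29
elems = elems + idx * factor
log(idx)

log(idx)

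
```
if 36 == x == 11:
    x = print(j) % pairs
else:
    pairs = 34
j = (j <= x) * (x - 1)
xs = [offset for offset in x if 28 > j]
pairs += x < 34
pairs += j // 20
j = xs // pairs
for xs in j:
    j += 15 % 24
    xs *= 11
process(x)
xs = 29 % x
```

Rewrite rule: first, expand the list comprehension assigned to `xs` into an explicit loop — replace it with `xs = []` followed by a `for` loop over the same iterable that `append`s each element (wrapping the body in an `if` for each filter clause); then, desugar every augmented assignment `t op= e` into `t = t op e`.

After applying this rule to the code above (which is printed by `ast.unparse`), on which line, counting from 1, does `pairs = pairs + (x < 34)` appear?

Transformed code:
if 36 == x == 11:
    x = print(j) % pairs
else:
    pairs = 34
j = (j <= x) * (x - 1)
xs = []
for offset in x:
    if 28 > j:
        xs.append(offset)
pairs = pairs + (x < 34)
pairs = pairs + j // 20
j = xs // pairs
for xs in j:
    j = j + 15 % 24
    xs = xs * 11
process(x)
xs = 29 % x

10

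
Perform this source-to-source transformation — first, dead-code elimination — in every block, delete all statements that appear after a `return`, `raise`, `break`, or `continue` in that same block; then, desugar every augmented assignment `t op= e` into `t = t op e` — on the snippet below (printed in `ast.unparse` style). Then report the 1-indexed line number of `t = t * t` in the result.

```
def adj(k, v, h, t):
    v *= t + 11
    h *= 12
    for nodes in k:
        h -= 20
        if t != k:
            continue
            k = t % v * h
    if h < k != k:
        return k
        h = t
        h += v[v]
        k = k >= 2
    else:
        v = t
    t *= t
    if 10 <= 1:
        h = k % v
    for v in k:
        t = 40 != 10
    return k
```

12

Transformed code:
def adj(k, v, h, t):
    v = v * (t + 11)
    h = h * 12
    for nodes in k:
        h = h - 20
        if t != k:
            continue
    if h < k != k:
        return k
    else:
        v = t
    t = t * t
    if 10 <= 1:
        h = k % v
    for v in k:
        t = 40 != 10
    return k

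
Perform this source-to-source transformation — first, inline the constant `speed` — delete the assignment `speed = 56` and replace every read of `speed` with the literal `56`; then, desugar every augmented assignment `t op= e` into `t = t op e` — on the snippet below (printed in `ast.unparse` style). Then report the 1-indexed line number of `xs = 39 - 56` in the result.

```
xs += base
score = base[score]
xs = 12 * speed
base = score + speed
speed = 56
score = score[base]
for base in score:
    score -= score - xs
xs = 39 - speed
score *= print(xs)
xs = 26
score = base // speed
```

8

Transformed code:
xs = xs + base
score = base[score]
xs = 12 * 56
base = score + 56
score = score[base]
for base in score:
    score = score - (score - xs)
xs = 39 - 56
score = score * print(xs)
xs = 26
score = base // 56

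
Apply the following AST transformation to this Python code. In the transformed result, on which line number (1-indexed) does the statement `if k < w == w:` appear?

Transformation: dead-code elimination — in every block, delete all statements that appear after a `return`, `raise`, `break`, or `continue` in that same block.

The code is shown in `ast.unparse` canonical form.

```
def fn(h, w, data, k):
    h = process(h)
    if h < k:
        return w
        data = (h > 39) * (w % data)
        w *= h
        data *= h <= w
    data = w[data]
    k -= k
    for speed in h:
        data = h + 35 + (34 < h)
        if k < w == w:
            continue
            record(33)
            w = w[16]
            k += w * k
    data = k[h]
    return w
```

9

Transformed code:
def fn(h, w, data, k):
    h = process(h)
    if h < k:
        return w
    data = w[data]
    k -= k
    for speed in h:
        data = h + 35 + (34 < h)
        if k < w == w:
            continue
    data = k[h]
    return w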